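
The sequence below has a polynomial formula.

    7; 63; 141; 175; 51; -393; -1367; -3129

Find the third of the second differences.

First differences: 56, 78, 34, -124, -444, -974, -1762
Second differences: 22, -44, -158, -320, -530, -788
Third differences: -66, -114, -162, -210, -258
Fourth differences: -48, -48, -48, -48

-158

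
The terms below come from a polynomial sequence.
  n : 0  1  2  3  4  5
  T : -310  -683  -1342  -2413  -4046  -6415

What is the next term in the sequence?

-9718

First differences: -373, -659, -1071, -1633, -2369
Second differences: -286, -412, -562, -736
Third differences: -126, -150, -174
Fourth differences: -24, -24
Fourth differences constant at -24.
-174 − 24 = -198;  -736 − 198 = -934;  -2369 − 934 = -3303;  -6415 − 3303 = -9718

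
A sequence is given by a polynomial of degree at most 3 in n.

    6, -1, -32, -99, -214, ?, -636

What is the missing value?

-389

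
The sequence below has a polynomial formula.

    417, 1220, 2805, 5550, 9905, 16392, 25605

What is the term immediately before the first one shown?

90

D1: 803  1585  2745  4355  6487  9213
D2: 782  1160  1610  2132  2726
D3: 378  450  522  594
D4: 72  72  72
The fourth differences are constant at 72.
Work back: 378 − 72 = 306;  782 − 306 = 476;  803 − 476 = 327;  417 − 327 = 90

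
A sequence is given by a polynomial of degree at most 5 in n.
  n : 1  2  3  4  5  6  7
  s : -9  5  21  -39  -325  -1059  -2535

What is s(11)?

-24259

First differences: 14, 16, -60, -286, -734, -1476
Second differences: 2, -76, -226, -448, -742
Third differences: -78, -150, -222, -294
Fourth differences: -72, -72, -72
Fourth differences constant at -72.
-294 − 72 = -366;  -742 − 366 = -1108;  -1476 − 1108 = -2584;  -2535 − 2584 = -5119
-366 − 72 = -438;  -1108 − 438 = -1546;  -2584 − 1546 = -4130;  -5119 − 4130 = -9249
-438 − 72 = -510;  -1546 − 510 = -2056;  -4130 − 2056 = -6186;  -9249 − 6186 = -15435
-510 − 72 = -582;  -2056 − 582 = -2638;  -6186 − 2638 = -8824;  -15435 − 8824 = -24259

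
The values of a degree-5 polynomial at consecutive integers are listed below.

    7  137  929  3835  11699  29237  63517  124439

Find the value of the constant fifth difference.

480

First differences: 130, 792, 2906, 7864, 17538, 34280, 60922
Second differences: 662, 2114, 4958, 9674, 16742, 26642
Third differences: 1452, 2844, 4716, 7068, 9900
Fourth differences: 1392, 1872, 2352, 2832
Fifth differences: 480, 480, 480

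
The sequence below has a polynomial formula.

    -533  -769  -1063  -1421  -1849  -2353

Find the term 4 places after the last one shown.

First differences: -236, -294, -358, -428, -504
Second differences: -58, -64, -70, -76
Third differences: -6, -6, -6
Third differences constant at -6.
-76 − 6 = -82;  -504 − 82 = -586;  -2353 − 586 = -2939
-82 − 6 = -88;  -586 − 88 = -674;  -2939 − 674 = -3613
-88 − 6 = -94;  -674 − 94 = -768;  -3613 − 768 = -4381
-94 − 6 = -100;  -768 − 100 = -868;  -4381 − 868 = -5249

-5249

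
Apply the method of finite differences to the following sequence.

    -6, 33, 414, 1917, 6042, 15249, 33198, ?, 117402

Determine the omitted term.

64989

Using the first 7 terms:
First differences: 39, 381, 1503, 4125, 9207, 17949
Second differences: 342, 1122, 2622, 5082, 8742
Third differences: 780, 1500, 2460, 3660
Fourth differences: 720, 960, 1200
Fifth differences: 240, 240
Constant fifth difference = 240.
Extend forward: 1200 + 240 = 1440;  3660 + 1440 = 5100;  8742 + 5100 = 13842;  17949 + 13842 = 31791;  33198 + 31791 = 64989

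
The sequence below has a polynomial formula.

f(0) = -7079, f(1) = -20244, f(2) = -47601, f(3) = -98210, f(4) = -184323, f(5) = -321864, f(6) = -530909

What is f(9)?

-1860188

First differences: -13165  -27357  -50609  -86113  -137541  -209045
Second differences: -14192  -23252  -35504  -51428  -71504
Third differences: -9060  -12252  -15924  -20076
Fourth differences: -3192  -3672  -4152
Fifth differences: -480  -480
Constant fifth difference = -480, so extend:
-4152 − 480 = -4632;  -20076 − 4632 = -24708;  -71504 − 24708 = -96212;  -209045 − 96212 = -305257;  -530909 − 305257 = -836166
-4632 − 480 = -5112;  -24708 − 5112 = -29820;  -96212 − 29820 = -126032;  -305257 − 126032 = -431289;  -836166 − 431289 = -1267455
-5112 − 480 = -5592;  -29820 − 5592 = -35412;  -126032 − 35412 = -161444;  -431289 − 161444 = -592733;  -1267455 − 592733 = -1860188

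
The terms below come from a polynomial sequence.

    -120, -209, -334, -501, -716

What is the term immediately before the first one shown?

First differences: -89  -125  -167  -215
Second differences: -36  -42  -48
Third differences: -6  -6
The third differences are constant at -6.
Work back: -36 + 6 = -30;  -89 + 30 = -59;  -120 + 59 = -61

-61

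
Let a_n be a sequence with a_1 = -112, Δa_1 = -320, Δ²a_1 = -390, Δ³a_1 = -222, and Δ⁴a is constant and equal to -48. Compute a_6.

-8072

Build the table forward from the leading diagonal:
Fourth differences: -48  -48  -48  -48  -48  -48
Third differences: -222  -270  -318  -366  -414  -462
Second differences: -390  -612  -882  -1200  -1566  -1980
First differences: -320  -710  -1322  -2204  -3404  -4970
a: -112  -432  -1142  -2464  -4668  -8072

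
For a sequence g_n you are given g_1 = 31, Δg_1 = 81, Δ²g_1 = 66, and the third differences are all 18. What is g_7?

1867

Build the table forward from the leading diagonal:
D3: 18  18  18  18  18  18  18
D2: 66  84  102  120  138  156  174
D1: 81  147  231  333  453  591  747
g: 31  112  259  490  823  1276  1867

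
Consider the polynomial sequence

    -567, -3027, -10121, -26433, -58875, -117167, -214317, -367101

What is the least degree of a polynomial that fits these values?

5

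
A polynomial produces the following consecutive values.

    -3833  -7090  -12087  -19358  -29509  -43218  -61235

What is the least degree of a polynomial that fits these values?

4

First differences: -3257, -4997, -7271, -10151, -13709, -18017
Second differences: -1740, -2274, -2880, -3558, -4308
Third differences: -534, -606, -678, -750
Fourth differences: -72, -72, -72
The fourth differences are constant, so the polynomial has degree 4.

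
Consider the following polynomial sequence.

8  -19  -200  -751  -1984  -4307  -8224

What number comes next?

-14335

D1: -27 , -181 , -551 , -1233 , -2323 , -3917
D2: -154 , -370 , -682 , -1090 , -1594
D3: -216 , -312 , -408 , -504
D4: -96 , -96 , -96
The fourth differences are constant (-96).
-504 − 96 = -600;  -1594 − 600 = -2194;  -3917 − 2194 = -6111;  -8224 − 6111 = -14335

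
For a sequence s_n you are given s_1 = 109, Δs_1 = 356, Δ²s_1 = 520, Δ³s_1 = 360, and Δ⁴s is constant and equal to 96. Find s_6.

11169

Build the table forward from the leading diagonal:
Δ⁴: 96, 96, 96, 96, 96, 96
Δ³: 360, 456, 552, 648, 744, 840
Δ²: 520, 880, 1336, 1888, 2536, 3280
Δ: 356, 876, 1756, 3092, 4980, 7516
s: 109, 465, 1341, 3097, 6189, 11169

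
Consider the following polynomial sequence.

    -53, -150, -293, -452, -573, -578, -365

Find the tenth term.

2962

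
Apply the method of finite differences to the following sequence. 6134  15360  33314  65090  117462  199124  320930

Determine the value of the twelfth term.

2093450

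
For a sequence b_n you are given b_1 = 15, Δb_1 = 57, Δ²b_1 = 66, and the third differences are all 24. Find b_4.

408

Build the table forward from the leading diagonal:
Δ³: 24, 24, 24, 24
Δ²: 66, 90, 114, 138
Δ: 57, 123, 213, 327
b: 15, 72, 195, 408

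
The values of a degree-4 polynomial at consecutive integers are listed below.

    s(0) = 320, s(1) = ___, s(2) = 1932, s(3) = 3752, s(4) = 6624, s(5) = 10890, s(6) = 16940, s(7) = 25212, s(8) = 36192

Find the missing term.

Using the last 7 terms:
1820, 2872, 4266, 6050, 8272, 10980
1052, 1394, 1784, 2222, 2708
342, 390, 438, 486
48, 48, 48
Constant fourth difference = 48.
Extend backward: 342 − 48 = 294;  1052 − 294 = 758;  1820 − 758 = 1062;  1932 − 1062 = 870

870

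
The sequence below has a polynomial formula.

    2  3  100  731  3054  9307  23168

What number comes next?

50115

D1: 1  97  631  2323  6253  13861
D2: 96  534  1692  3930  7608
D3: 438  1158  2238  3678
D4: 720  1080  1440
D5: 360  360
The fifth differences are constant (360).
1440 + 360 = 1800;  3678 + 1800 = 5478;  7608 + 5478 = 13086;  13861 + 13086 = 26947;  23168 + 26947 = 50115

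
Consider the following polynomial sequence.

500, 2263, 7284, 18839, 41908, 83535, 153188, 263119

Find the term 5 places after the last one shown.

2086004

Δ: 1763  5021  11555  23069  41627  69653  109931
Δ²: 3258  6534  11514  18558  28026  40278
Δ³: 3276  4980  7044  9468  12252
Δ⁴: 1704  2064  2424  2784
Δ⁵: 360  360  360
Fifth differences constant at 360.
2784 + 360 = 3144;  12252 + 3144 = 15396;  40278 + 15396 = 55674;  109931 + 55674 = 165605;  263119 + 165605 = 428724
3144 + 360 = 3504;  15396 + 3504 = 18900;  55674 + 18900 = 74574;  165605 + 74574 = 240179;  428724 + 240179 = 668903
3504 + 360 = 3864;  18900 + 3864 = 22764;  74574 + 22764 = 97338;  240179 + 97338 = 337517;  668903 + 337517 = 1006420
3864 + 360 = 4224;  22764 + 4224 = 26988;  97338 + 26988 = 124326;  337517 + 124326 = 461843;  1006420 + 461843 = 1468263
4224 + 360 = 4584;  26988 + 4584 = 31572;  124326 + 31572 = 155898;  461843 + 155898 = 617741;  1468263 + 617741 = 2086004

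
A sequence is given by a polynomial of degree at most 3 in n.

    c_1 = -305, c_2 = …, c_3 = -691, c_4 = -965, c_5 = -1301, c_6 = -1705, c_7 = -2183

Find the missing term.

Using the last 5 terms:
Δ: -274, -336, -404, -478
Δ²: -62, -68, -74
Δ³: -6, -6
Constant third difference = -6.
Extend backward: -62 + 6 = -56;  -274 + 56 = -218;  -691 + 218 = -473

-473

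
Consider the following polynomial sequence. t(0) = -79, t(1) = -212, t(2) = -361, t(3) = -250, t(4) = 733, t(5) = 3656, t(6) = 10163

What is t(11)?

209438

D1: -133, -149, 111, 983, 2923, 6507
D2: -16, 260, 872, 1940, 3584
D3: 276, 612, 1068, 1644
D4: 336, 456, 576
D5: 120, 120
The fifth differences are constant (120).
576 + 120 = 696;  1644 + 696 = 2340;  3584 + 2340 = 5924;  6507 + 5924 = 12431;  10163 + 12431 = 22594
696 + 120 = 816;  2340 + 816 = 3156;  5924 + 3156 = 9080;  12431 + 9080 = 21511;  22594 + 21511 = 44105
816 + 120 = 936;  3156 + 936 = 4092;  9080 + 4092 = 13172;  21511 + 13172 = 34683;  44105 + 34683 = 78788
936 + 120 = 1056;  4092 + 1056 = 5148;  13172 + 5148 = 18320;  34683 + 18320 = 53003;  78788 + 53003 = 131791
1056 + 120 = 1176;  5148 + 1176 = 6324;  18320 + 6324 = 24644;  53003 + 24644 = 77647;  131791 + 77647 = 209438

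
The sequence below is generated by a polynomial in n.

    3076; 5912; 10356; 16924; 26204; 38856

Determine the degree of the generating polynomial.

2836, 4444, 6568, 9280, 12652
1608, 2124, 2712, 3372
516, 588, 660
72, 72
The fourth differences are constant, so the polynomial has degree 4.

4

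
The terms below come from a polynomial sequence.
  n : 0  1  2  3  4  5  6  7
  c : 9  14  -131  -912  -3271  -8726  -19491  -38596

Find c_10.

Δ: 5  -145  -781  -2359  -5455  -10765  -19105
Δ²: -150  -636  -1578  -3096  -5310  -8340
Δ³: -486  -942  -1518  -2214  -3030
Δ⁴: -456  -576  -696  -816
Δ⁵: -120  -120  -120
Fifth differences constant at -120.
-816 − 120 = -936;  -3030 − 936 = -3966;  -8340 − 3966 = -12306;  -19105 − 12306 = -31411;  -38596 − 31411 = -70007
-936 − 120 = -1056;  -3966 − 1056 = -5022;  -12306 − 5022 = -17328;  -31411 − 17328 = -48739;  -70007 − 48739 = -118746
-1056 − 120 = -1176;  -5022 − 1176 = -6198;  -17328 − 6198 = -23526;  -48739 − 23526 = -72265;  -118746 − 72265 = -191011

-191011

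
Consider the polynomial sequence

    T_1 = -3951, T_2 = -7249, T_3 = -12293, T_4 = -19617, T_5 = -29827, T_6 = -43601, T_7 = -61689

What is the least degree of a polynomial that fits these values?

4

Δ: -3298, -5044, -7324, -10210, -13774, -18088
Δ²: -1746, -2280, -2886, -3564, -4314
Δ³: -534, -606, -678, -750
Δ⁴: -72, -72, -72
The fourth differences are constant, so the polynomial has degree 4.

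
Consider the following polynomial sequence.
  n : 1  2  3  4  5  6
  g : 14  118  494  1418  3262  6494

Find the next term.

First differences: 104  376  924  1844  3232
Second differences: 272  548  920  1388
Third differences: 276  372  468
Fourth differences: 96  96
Constant fourth difference = 96, so extend:
468 + 96 = 564;  1388 + 564 = 1952;  3232 + 1952 = 5184;  6494 + 5184 = 11678

11678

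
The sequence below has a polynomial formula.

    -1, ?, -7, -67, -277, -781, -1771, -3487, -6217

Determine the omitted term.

-1

Using the last 7 terms:
First differences: -60, -210, -504, -990, -1716, -2730
Second differences: -150, -294, -486, -726, -1014
Third differences: -144, -192, -240, -288
Fourth differences: -48, -48, -48
Constant fourth difference = -48.
Extend backward: -144 + 48 = -96;  -150 + 96 = -54;  -60 + 54 = -6;  -7 + 6 = -1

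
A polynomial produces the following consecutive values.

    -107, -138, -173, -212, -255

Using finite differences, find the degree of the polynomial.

First differences: -31, -35, -39, -43
Second differences: -4, -4, -4
The second differences are constant, so the polynomial has degree 2.

2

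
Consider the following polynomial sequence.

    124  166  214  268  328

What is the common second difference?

6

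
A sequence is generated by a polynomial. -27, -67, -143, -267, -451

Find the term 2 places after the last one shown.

-1047

-40  -76  -124  -184
-36  -48  -60
-12  -12
Third differences constant at -12.
-60 − 12 = -72;  -184 − 72 = -256;  -451 − 256 = -707
-72 − 12 = -84;  -256 − 84 = -340;  -707 − 340 = -1047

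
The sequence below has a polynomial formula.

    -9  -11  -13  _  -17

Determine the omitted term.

-15

Using the first 3 terms:
First differences: -2, -2
Constant first difference = -2.
Extend forward: -13 − 2 = -15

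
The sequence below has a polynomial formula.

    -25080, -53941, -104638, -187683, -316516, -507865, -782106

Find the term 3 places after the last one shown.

-2368221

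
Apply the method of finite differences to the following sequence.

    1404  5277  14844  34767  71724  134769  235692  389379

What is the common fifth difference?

360

Δ: 3873, 9567, 19923, 36957, 63045, 100923, 153687
Δ²: 5694, 10356, 17034, 26088, 37878, 52764
Δ³: 4662, 6678, 9054, 11790, 14886
Δ⁴: 2016, 2376, 2736, 3096
Δ⁵: 360, 360, 360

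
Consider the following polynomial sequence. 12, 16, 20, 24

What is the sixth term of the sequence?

First differences: 4 , 4 , 4
First differences constant at 4.
24 + 4 = 28
28 + 4 = 32

32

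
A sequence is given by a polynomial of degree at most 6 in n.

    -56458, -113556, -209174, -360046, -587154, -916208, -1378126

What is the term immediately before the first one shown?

Δ: -57098, -95618, -150872, -227108, -329054, -461918
Δ²: -38520, -55254, -76236, -101946, -132864
Δ³: -16734, -20982, -25710, -30918
Δ⁴: -4248, -4728, -5208
Δ⁵: -480, -480
The fifth differences are constant at -480.
Work back: -4248 + 480 = -3768;  -16734 + 3768 = -12966;  -38520 + 12966 = -25554;  -57098 + 25554 = -31544;  -56458 + 31544 = -24914

-24914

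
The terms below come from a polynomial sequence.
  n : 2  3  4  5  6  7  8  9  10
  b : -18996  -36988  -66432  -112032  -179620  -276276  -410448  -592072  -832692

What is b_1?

-8760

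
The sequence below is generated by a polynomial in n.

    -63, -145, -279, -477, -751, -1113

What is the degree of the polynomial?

Δ: -82, -134, -198, -274, -362
Δ²: -52, -64, -76, -88
Δ³: -12, -12, -12
The third differences are constant, so the polynomial has degree 3.

3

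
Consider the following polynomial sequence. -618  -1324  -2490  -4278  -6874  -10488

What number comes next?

-15354

Δ: -706, -1166, -1788, -2596, -3614
Δ²: -460, -622, -808, -1018
Δ³: -162, -186, -210
Δ⁴: -24, -24
The fourth differences are constant (-24).
-210 − 24 = -234;  -1018 − 234 = -1252;  -3614 − 1252 = -4866;  -10488 − 4866 = -15354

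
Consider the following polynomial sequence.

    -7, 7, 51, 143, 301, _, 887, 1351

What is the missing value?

543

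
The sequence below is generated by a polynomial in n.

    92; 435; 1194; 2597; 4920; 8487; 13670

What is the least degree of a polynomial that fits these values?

4

Δ: 343, 759, 1403, 2323, 3567, 5183
Δ²: 416, 644, 920, 1244, 1616
Δ³: 228, 276, 324, 372
Δ⁴: 48, 48, 48
The fourth differences are constant, so the polynomial has degree 4.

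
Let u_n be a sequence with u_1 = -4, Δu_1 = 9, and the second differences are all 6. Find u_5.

Build the table forward from the leading diagonal:
D2: 6, 6, 6, 6, 6
D1: 9, 15, 21, 27, 33
u: -4, 5, 20, 41, 68

68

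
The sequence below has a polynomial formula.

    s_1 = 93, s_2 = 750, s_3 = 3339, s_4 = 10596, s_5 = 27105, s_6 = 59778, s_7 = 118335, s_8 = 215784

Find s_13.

2032329

657  2589  7257  16509  32673  58557  97449
1932  4668  9252  16164  25884  38892
2736  4584  6912  9720  13008
1848  2328  2808  3288
480  480  480
Constant fifth difference = 480, so extend:
3288 + 480 = 3768;  13008 + 3768 = 16776;  38892 + 16776 = 55668;  97449 + 55668 = 153117;  215784 + 153117 = 368901
3768 + 480 = 4248;  16776 + 4248 = 21024;  55668 + 21024 = 76692;  153117 + 76692 = 229809;  368901 + 229809 = 598710
4248 + 480 = 4728;  21024 + 4728 = 25752;  76692 + 25752 = 102444;  229809 + 102444 = 332253;  598710 + 332253 = 930963
4728 + 480 = 5208;  25752 + 5208 = 30960;  102444 + 30960 = 133404;  332253 + 133404 = 465657;  930963 + 465657 = 1396620
5208 + 480 = 5688;  30960 + 5688 = 36648;  133404 + 36648 = 170052;  465657 + 170052 = 635709;  1396620 + 635709 = 2032329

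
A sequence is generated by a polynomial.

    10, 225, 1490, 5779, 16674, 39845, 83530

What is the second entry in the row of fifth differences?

480

Δ: 215, 1265, 4289, 10895, 23171, 43685
Δ²: 1050, 3024, 6606, 12276, 20514
Δ³: 1974, 3582, 5670, 8238
Δ⁴: 1608, 2088, 2568
Δ⁵: 480, 480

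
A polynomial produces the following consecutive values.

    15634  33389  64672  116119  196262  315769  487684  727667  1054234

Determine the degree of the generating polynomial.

5

17755, 31283, 51447, 80143, 119507, 171915, 239983, 326567
13528, 20164, 28696, 39364, 52408, 68068, 86584
6636, 8532, 10668, 13044, 15660, 18516
1896, 2136, 2376, 2616, 2856
240, 240, 240, 240
The fifth differences are constant, so the polynomial has degree 5.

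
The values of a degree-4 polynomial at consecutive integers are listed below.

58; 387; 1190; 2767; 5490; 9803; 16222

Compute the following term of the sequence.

25335

First differences: 329  803  1577  2723  4313  6419
Second differences: 474  774  1146  1590  2106
Third differences: 300  372  444  516
Fourth differences: 72  72  72
Constant fourth difference = 72, so extend:
516 + 72 = 588;  2106 + 588 = 2694;  6419 + 2694 = 9113;  16222 + 9113 = 25335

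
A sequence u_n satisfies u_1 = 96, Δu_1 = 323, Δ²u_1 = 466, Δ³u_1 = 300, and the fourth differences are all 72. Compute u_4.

Build the table forward from the leading diagonal:
Fourth differences: 72  72  72  72
Third differences: 300  372  444  516
Second differences: 466  766  1138  1582
First differences: 323  789  1555  2693
u: 96  419  1208  2763

2763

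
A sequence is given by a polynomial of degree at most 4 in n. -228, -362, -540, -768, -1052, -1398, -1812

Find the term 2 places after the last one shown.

D1: -134, -178, -228, -284, -346, -414
D2: -44, -50, -56, -62, -68
D3: -6, -6, -6, -6
Constant third difference = -6, so extend:
-68 − 6 = -74;  -414 − 74 = -488;  -1812 − 488 = -2300
-74 − 6 = -80;  -488 − 80 = -568;  -2300 − 568 = -2868

-2868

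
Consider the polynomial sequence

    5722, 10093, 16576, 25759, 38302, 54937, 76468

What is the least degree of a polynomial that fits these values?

4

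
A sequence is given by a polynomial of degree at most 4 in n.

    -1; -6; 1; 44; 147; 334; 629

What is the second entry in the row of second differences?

36

D1: -5, 7, 43, 103, 187, 295
D2: 12, 36, 60, 84, 108
D3: 24, 24, 24, 24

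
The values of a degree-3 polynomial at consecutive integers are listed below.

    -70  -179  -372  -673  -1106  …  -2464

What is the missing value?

Using the first 5 terms:
First differences: -109, -193, -301, -433
Second differences: -84, -108, -132
Third differences: -24, -24
Constant third difference = -24.
Extend forward: -132 − 24 = -156;  -433 − 156 = -589;  -1106 − 589 = -1695

-1695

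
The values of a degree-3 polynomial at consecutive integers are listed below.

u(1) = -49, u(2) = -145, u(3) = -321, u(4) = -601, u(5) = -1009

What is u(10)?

-5809

D1: -96, -176, -280, -408
D2: -80, -104, -128
D3: -24, -24
Constant third difference = -24, so extend:
-128 − 24 = -152;  -408 − 152 = -560;  -1009 − 560 = -1569
-152 − 24 = -176;  -560 − 176 = -736;  -1569 − 736 = -2305
-176 − 24 = -200;  -736 − 200 = -936;  -2305 − 936 = -3241
-200 − 24 = -224;  -936 − 224 = -1160;  -3241 − 1160 = -4401
-224 − 24 = -248;  -1160 − 248 = -1408;  -4401 − 1408 = -5809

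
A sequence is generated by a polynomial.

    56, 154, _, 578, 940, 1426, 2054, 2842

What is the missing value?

Using the last 5 terms:
Δ: 362  486  628  788
Δ²: 124  142  160
Δ³: 18  18
Constant third difference = 18.
Extend backward: 124 − 18 = 106;  362 − 106 = 256;  578 − 256 = 322

322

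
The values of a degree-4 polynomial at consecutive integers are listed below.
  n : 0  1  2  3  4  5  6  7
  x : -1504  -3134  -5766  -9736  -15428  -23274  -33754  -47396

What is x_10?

-113294

-1630, -2632, -3970, -5692, -7846, -10480, -13642
-1002, -1338, -1722, -2154, -2634, -3162
-336, -384, -432, -480, -528
-48, -48, -48, -48
Fourth differences constant at -48.
-528 − 48 = -576;  -3162 − 576 = -3738;  -13642 − 3738 = -17380;  -47396 − 17380 = -64776
-576 − 48 = -624;  -3738 − 624 = -4362;  -17380 − 4362 = -21742;  -64776 − 21742 = -86518
-624 − 48 = -672;  -4362 − 672 = -5034;  -21742 − 5034 = -26776;  -86518 − 26776 = -113294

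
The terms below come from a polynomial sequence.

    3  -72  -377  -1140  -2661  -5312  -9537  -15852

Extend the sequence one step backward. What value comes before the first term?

4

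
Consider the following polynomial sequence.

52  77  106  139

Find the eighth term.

311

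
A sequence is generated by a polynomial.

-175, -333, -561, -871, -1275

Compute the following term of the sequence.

-1785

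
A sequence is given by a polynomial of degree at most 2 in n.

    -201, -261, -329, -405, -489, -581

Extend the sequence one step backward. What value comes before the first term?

-60, -68, -76, -84, -92
-8, -8, -8, -8
The second differences are constant at -8.
Work back: -60 + 8 = -52;  -201 + 52 = -149

-149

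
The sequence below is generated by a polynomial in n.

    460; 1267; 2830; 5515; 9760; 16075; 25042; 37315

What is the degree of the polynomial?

D1: 807, 1563, 2685, 4245, 6315, 8967, 12273
D2: 756, 1122, 1560, 2070, 2652, 3306
D3: 366, 438, 510, 582, 654
D4: 72, 72, 72, 72
The fourth differences are constant, so the polynomial has degree 4.

4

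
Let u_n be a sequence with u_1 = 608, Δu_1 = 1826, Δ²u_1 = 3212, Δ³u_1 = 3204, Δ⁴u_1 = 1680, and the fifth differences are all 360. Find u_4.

18926

Build the table forward from the leading diagonal:
Fifth differences: 360, 360, 360, 360
Fourth differences: 1680, 2040, 2400, 2760
Third differences: 3204, 4884, 6924, 9324
Second differences: 3212, 6416, 11300, 18224
First differences: 1826, 5038, 11454, 22754
u: 608, 2434, 7472, 18926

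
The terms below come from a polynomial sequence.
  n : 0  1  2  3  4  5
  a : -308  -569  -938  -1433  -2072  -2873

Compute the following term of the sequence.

-261 , -369 , -495 , -639 , -801
-108 , -126 , -144 , -162
-18 , -18 , -18
Third differences constant at -18.
-162 − 18 = -180;  -801 − 180 = -981;  -2873 − 981 = -3854

-3854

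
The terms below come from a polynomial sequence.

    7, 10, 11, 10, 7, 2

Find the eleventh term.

-53

D1: 3 , 1 , -1 , -3 , -5
D2: -2 , -2 , -2 , -2
Second differences constant at -2.
-5 − 2 = -7;  2 − 7 = -5
-7 − 2 = -9;  -5 − 9 = -14
-9 − 2 = -11;  -14 − 11 = -25
-11 − 2 = -13;  -25 − 13 = -38
-13 − 2 = -15;  -38 − 15 = -53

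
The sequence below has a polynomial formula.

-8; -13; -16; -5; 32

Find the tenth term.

D1: -5 , -3 , 11 , 37
D2: 2 , 14 , 26
D3: 12 , 12
Constant third difference = 12, so extend:
26 + 12 = 38;  37 + 38 = 75;  32 + 75 = 107
38 + 12 = 50;  75 + 50 = 125;  107 + 125 = 232
50 + 12 = 62;  125 + 62 = 187;  232 + 187 = 419
62 + 12 = 74;  187 + 74 = 261;  419 + 261 = 680
74 + 12 = 86;  261 + 86 = 347;  680 + 347 = 1027

1027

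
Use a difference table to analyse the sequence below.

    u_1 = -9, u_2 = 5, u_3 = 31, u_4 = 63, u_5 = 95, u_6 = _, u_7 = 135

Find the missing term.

121

Using the first 5 terms:
D1: 14, 26, 32, 32
D2: 12, 6, 0
D3: -6, -6
Constant third difference = -6.
Extend forward: 0 − 6 = -6;  32 − 6 = 26;  95 + 26 = 121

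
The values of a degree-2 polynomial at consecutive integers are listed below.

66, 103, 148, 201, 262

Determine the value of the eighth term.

Δ: 37, 45, 53, 61
Δ²: 8, 8, 8
The second differences are constant (8).
61 + 8 = 69;  262 + 69 = 331
69 + 8 = 77;  331 + 77 = 408
77 + 8 = 85;  408 + 85 = 493

493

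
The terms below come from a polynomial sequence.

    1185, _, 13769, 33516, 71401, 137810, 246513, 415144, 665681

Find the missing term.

Using the last 7 terms:
First differences: 19747  37885  66409  108703  168631  250537
Second differences: 18138  28524  42294  59928  81906
Third differences: 10386  13770  17634  21978
Fourth differences: 3384  3864  4344
Fifth differences: 480  480
Constant fifth difference = 480.
Extend backward: 3384 − 480 = 2904;  10386 − 2904 = 7482;  18138 − 7482 = 10656;  19747 − 10656 = 9091;  13769 − 9091 = 4678

4678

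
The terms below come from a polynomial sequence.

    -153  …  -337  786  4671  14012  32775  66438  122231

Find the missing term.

Using the last 7 terms:
Δ: 1123  3885  9341  18763  33663  55793
Δ²: 2762  5456  9422  14900  22130
Δ³: 2694  3966  5478  7230
Δ⁴: 1272  1512  1752
Δ⁵: 240  240
Constant fifth difference = 240.
Extend backward: 1272 − 240 = 1032;  2694 − 1032 = 1662;  2762 − 1662 = 1100;  1123 − 1100 = 23;  -337 − 23 = -360

-360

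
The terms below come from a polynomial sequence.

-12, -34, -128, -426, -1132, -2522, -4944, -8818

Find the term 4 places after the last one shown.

-49754

-22 , -94 , -298 , -706 , -1390 , -2422 , -3874
-72 , -204 , -408 , -684 , -1032 , -1452
-132 , -204 , -276 , -348 , -420
-72 , -72 , -72 , -72
Fourth differences constant at -72.
-420 − 72 = -492;  -1452 − 492 = -1944;  -3874 − 1944 = -5818;  -8818 − 5818 = -14636
-492 − 72 = -564;  -1944 − 564 = -2508;  -5818 − 2508 = -8326;  -14636 − 8326 = -22962
-564 − 72 = -636;  -2508 − 636 = -3144;  -8326 − 3144 = -11470;  -22962 − 11470 = -34432
-636 − 72 = -708;  -3144 − 708 = -3852;  -11470 − 3852 = -15322;  -34432 − 15322 = -49754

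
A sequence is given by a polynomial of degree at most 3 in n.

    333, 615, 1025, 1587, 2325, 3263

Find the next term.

4425

First differences: 282, 410, 562, 738, 938
Second differences: 128, 152, 176, 200
Third differences: 24, 24, 24
Third differences constant at 24.
200 + 24 = 224;  938 + 224 = 1162;  3263 + 1162 = 4425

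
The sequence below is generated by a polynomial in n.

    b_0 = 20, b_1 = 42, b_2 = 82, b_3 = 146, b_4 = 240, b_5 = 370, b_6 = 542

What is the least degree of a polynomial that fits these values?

3

First differences: 22, 40, 64, 94, 130, 172
Second differences: 18, 24, 30, 36, 42
Third differences: 6, 6, 6, 6
The third differences are constant, so the polynomial has degree 3.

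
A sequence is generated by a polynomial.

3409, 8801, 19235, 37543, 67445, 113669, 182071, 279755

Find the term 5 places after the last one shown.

1558525

First differences: 5392, 10434, 18308, 29902, 46224, 68402, 97684
Second differences: 5042, 7874, 11594, 16322, 22178, 29282
Third differences: 2832, 3720, 4728, 5856, 7104
Fourth differences: 888, 1008, 1128, 1248
Fifth differences: 120, 120, 120
Constant fifth difference = 120, so extend:
1248 + 120 = 1368;  7104 + 1368 = 8472;  29282 + 8472 = 37754;  97684 + 37754 = 135438;  279755 + 135438 = 415193
1368 + 120 = 1488;  8472 + 1488 = 9960;  37754 + 9960 = 47714;  135438 + 47714 = 183152;  415193 + 183152 = 598345
1488 + 120 = 1608;  9960 + 1608 = 11568;  47714 + 11568 = 59282;  183152 + 59282 = 242434;  598345 + 242434 = 840779
1608 + 120 = 1728;  11568 + 1728 = 13296;  59282 + 13296 = 72578;  242434 + 72578 = 315012;  840779 + 315012 = 1155791
1728 + 120 = 1848;  13296 + 1848 = 15144;  72578 + 15144 = 87722;  315012 + 87722 = 402734;  1155791 + 402734 = 1558525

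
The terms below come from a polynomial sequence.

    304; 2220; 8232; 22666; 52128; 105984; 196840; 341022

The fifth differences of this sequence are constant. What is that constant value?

480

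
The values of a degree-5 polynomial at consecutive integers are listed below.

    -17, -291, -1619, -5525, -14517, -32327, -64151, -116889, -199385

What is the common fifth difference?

-240

First differences: -274, -1328, -3906, -8992, -17810, -31824, -52738, -82496
Second differences: -1054, -2578, -5086, -8818, -14014, -20914, -29758
Third differences: -1524, -2508, -3732, -5196, -6900, -8844
Fourth differences: -984, -1224, -1464, -1704, -1944
Fifth differences: -240, -240, -240, -240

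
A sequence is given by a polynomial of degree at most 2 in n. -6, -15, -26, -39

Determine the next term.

Δ: -9, -11, -13
Δ²: -2, -2
Second differences constant at -2.
-13 − 2 = -15;  -39 − 15 = -54

-54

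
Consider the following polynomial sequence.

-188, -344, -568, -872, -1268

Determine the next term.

-1768

Δ: -156 , -224 , -304 , -396
Δ²: -68 , -80 , -92
Δ³: -12 , -12
Third differences constant at -12.
-92 − 12 = -104;  -396 − 104 = -500;  -1268 − 500 = -1768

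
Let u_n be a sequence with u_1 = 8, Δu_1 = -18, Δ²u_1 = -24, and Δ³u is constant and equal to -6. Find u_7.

-580

Build the table forward from the leading diagonal:
Third differences: -6  -6  -6  -6  -6  -6  -6
Second differences: -24  -30  -36  -42  -48  -54  -60
First differences: -18  -42  -72  -108  -150  -198  -252
u: 8  -10  -52  -124  -232  -382  -580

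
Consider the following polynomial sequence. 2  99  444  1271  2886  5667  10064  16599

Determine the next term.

97, 345, 827, 1615, 2781, 4397, 6535
248, 482, 788, 1166, 1616, 2138
234, 306, 378, 450, 522
72, 72, 72, 72
The fourth differences are constant (72).
522 + 72 = 594;  2138 + 594 = 2732;  6535 + 2732 = 9267;  16599 + 9267 = 25866

25866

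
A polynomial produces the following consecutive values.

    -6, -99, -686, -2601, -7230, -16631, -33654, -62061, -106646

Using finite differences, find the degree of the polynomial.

5

First differences: -93, -587, -1915, -4629, -9401, -17023, -28407, -44585
Second differences: -494, -1328, -2714, -4772, -7622, -11384, -16178
Third differences: -834, -1386, -2058, -2850, -3762, -4794
Fourth differences: -552, -672, -792, -912, -1032
Fifth differences: -120, -120, -120, -120
The fifth differences are constant, so the polynomial has degree 5.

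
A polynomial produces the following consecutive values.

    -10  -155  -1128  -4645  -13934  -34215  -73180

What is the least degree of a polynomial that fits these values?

Δ: -145, -973, -3517, -9289, -20281, -38965
Δ²: -828, -2544, -5772, -10992, -18684
Δ³: -1716, -3228, -5220, -7692
Δ⁴: -1512, -1992, -2472
Δ⁵: -480, -480
The fifth differences are constant, so the polynomial has degree 5.

5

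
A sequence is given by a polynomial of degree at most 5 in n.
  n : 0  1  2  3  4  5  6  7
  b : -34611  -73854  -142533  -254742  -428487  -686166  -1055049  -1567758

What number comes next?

-39243, -68679, -112209, -173745, -257679, -368883, -512709
-29436, -43530, -61536, -83934, -111204, -143826
-14094, -18006, -22398, -27270, -32622
-3912, -4392, -4872, -5352
-480, -480, -480
Constant fifth difference = -480, so extend:
-5352 − 480 = -5832;  -32622 − 5832 = -38454;  -143826 − 38454 = -182280;  -512709 − 182280 = -694989;  -1567758 − 694989 = -2262747

-2262747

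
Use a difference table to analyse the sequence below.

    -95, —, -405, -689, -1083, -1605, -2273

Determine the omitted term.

Using the last 5 terms:
-284  -394  -522  -668
-110  -128  -146
-18  -18
Constant third difference = -18.
Extend backward: -110 + 18 = -92;  -284 + 92 = -192;  -405 + 192 = -213

-213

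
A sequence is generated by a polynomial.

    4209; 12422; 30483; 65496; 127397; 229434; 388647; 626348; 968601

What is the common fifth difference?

D1: 8213, 18061, 35013, 61901, 102037, 159213, 237701, 342253
D2: 9848, 16952, 26888, 40136, 57176, 78488, 104552
D3: 7104, 9936, 13248, 17040, 21312, 26064
D4: 2832, 3312, 3792, 4272, 4752
D5: 480, 480, 480, 480

480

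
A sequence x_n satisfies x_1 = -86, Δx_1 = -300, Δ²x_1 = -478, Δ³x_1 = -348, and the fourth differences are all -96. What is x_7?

-17456

Build the table forward from the leading diagonal:
Δ⁴: -96  -96  -96  -96  -96  -96  -96
Δ³: -348  -444  -540  -636  -732  -828  -924
Δ²: -478  -826  -1270  -1810  -2446  -3178  -4006
Δ: -300  -778  -1604  -2874  -4684  -7130  -10308
x: -86  -386  -1164  -2768  -5642  -10326  -17456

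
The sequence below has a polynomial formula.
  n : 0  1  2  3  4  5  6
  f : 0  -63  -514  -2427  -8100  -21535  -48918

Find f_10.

-524970

-63, -451, -1913, -5673, -13435, -27383
-388, -1462, -3760, -7762, -13948
-1074, -2298, -4002, -6186
-1224, -1704, -2184
-480, -480
Fifth differences constant at -480.
-2184 − 480 = -2664;  -6186 − 2664 = -8850;  -13948 − 8850 = -22798;  -27383 − 22798 = -50181;  -48918 − 50181 = -99099
-2664 − 480 = -3144;  -8850 − 3144 = -11994;  -22798 − 11994 = -34792;  -50181 − 34792 = -84973;  -99099 − 84973 = -184072
-3144 − 480 = -3624;  -11994 − 3624 = -15618;  -34792 − 15618 = -50410;  -84973 − 50410 = -135383;  -184072 − 135383 = -319455
-3624 − 480 = -4104;  -15618 − 4104 = -19722;  -50410 − 19722 = -70132;  -135383 − 70132 = -205515;  -319455 − 205515 = -524970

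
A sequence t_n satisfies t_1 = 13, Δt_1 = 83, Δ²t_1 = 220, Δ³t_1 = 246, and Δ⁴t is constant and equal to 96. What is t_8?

Build the table forward from the leading diagonal:
Fourth differences: 96  96  96  96  96  96  96  96
Third differences: 246  342  438  534  630  726  822  918
Second differences: 220  466  808  1246  1780  2410  3136  3958
First differences: 83  303  769  1577  2823  4603  7013  10149
t: 13  96  399  1168  2745  5568  10171  17184

17184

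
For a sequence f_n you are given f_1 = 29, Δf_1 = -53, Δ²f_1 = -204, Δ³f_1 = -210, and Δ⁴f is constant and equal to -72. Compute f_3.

Build the table forward from the leading diagonal:
Fourth differences: -72, -72, -72
Third differences: -210, -282, -354
Second differences: -204, -414, -696
First differences: -53, -257, -671
f: 29, -24, -281

-281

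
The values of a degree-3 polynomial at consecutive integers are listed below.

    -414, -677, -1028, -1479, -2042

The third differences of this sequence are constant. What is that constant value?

First differences: -263, -351, -451, -563
Second differences: -88, -100, -112
Third differences: -12, -12

-12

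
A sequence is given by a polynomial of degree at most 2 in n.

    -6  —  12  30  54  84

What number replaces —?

0

Using the last 4 terms:
Δ: 18  24  30
Δ²: 6  6
Constant second difference = 6.
Extend backward: 18 − 6 = 12;  12 − 12 = 0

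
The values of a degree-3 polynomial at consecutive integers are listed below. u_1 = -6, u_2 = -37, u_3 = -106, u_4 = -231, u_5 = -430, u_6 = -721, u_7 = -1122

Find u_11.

-4186

-31  -69  -125  -199  -291  -401
-38  -56  -74  -92  -110
-18  -18  -18  -18
Third differences constant at -18.
-110 − 18 = -128;  -401 − 128 = -529;  -1122 − 529 = -1651
-128 − 18 = -146;  -529 − 146 = -675;  -1651 − 675 = -2326
-146 − 18 = -164;  -675 − 164 = -839;  -2326 − 839 = -3165
-164 − 18 = -182;  -839 − 182 = -1021;  -3165 − 1021 = -4186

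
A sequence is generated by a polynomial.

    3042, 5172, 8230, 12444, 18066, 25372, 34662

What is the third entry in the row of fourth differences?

24

D1: 2130, 3058, 4214, 5622, 7306, 9290
D2: 928, 1156, 1408, 1684, 1984
D3: 228, 252, 276, 300
D4: 24, 24, 24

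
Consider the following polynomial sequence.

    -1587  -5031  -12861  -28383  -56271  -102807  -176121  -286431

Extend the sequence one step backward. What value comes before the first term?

-351

-3444  -7830  -15522  -27888  -46536  -73314  -110310
-4386  -7692  -12366  -18648  -26778  -36996
-3306  -4674  -6282  -8130  -10218
-1368  -1608  -1848  -2088
-240  -240  -240
The fifth differences are constant at -240.
Work back: -1368 + 240 = -1128;  -3306 + 1128 = -2178;  -4386 + 2178 = -2208;  -3444 + 2208 = -1236;  -1587 + 1236 = -351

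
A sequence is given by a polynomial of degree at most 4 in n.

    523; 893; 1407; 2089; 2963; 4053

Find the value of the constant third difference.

First differences: 370, 514, 682, 874, 1090
Second differences: 144, 168, 192, 216
Third differences: 24, 24, 24

24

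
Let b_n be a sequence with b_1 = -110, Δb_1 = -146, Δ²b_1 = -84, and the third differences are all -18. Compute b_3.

-486

Build the table forward from the leading diagonal:
D3: -18, -18, -18
D2: -84, -102, -120
D1: -146, -230, -332
b: -110, -256, -486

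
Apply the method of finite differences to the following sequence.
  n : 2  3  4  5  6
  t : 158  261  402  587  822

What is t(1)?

D1: 103  141  185  235
D2: 38  44  50
D3: 6  6
The third differences are constant at 6.
Work back: 38 − 6 = 32;  103 − 32 = 71;  158 − 71 = 87

87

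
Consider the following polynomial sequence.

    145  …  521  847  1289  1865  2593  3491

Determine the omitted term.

Using the last 6 terms:
326  442  576  728  898
116  134  152  170
18  18  18
Constant third difference = 18.
Extend backward: 116 − 18 = 98;  326 − 98 = 228;  521 − 228 = 293

293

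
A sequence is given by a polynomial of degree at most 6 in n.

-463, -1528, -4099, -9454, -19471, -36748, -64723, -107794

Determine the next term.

-171439

-1065, -2571, -5355, -10017, -17277, -27975, -43071
-1506, -2784, -4662, -7260, -10698, -15096
-1278, -1878, -2598, -3438, -4398
-600, -720, -840, -960
-120, -120, -120
Fifth differences constant at -120.
-960 − 120 = -1080;  -4398 − 1080 = -5478;  -15096 − 5478 = -20574;  -43071 − 20574 = -63645;  -107794 − 63645 = -171439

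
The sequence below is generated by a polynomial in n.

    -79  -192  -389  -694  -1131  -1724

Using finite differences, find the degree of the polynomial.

3

Δ: -113, -197, -305, -437, -593
Δ²: -84, -108, -132, -156
Δ³: -24, -24, -24
The third differences are constant, so the polynomial has degree 3.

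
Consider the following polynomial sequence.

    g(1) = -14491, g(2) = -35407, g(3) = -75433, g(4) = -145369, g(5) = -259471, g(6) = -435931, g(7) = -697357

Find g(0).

-4861

First differences: -20916  -40026  -69936  -114102  -176460  -261426
Second differences: -19110  -29910  -44166  -62358  -84966
Third differences: -10800  -14256  -18192  -22608
Fourth differences: -3456  -3936  -4416
Fifth differences: -480  -480
The fifth differences are constant at -480.
Work back: -3456 + 480 = -2976;  -10800 + 2976 = -7824;  -19110 + 7824 = -11286;  -20916 + 11286 = -9630;  -14491 + 9630 = -4861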